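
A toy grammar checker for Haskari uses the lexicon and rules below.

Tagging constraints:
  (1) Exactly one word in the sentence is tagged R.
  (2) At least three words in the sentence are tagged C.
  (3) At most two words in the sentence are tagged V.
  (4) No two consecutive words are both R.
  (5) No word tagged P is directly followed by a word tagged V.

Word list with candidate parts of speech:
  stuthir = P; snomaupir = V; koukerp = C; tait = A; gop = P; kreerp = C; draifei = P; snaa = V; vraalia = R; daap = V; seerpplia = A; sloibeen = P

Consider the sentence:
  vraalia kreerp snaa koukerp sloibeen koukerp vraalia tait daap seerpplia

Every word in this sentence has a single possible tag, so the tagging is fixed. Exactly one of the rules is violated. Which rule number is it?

Fixed tagging: R C V C P C R A V A.
Applying the rules: R1 ✗, R2 ✓, R3 ✓, R4 ✓, R5 ✓.
Only rule 1 fails.

1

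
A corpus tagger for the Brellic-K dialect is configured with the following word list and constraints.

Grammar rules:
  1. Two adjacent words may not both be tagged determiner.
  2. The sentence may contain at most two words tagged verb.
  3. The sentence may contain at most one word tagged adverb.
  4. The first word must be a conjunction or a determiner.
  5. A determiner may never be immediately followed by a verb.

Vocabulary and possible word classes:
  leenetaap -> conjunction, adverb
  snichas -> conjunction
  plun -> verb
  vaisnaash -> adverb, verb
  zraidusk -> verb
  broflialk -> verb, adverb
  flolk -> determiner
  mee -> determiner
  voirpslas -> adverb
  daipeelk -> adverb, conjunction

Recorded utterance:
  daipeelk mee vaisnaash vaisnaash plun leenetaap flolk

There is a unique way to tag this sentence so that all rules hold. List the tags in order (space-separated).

conjunction determiner adverb verb verb conjunction determiner

Candidates per position — 1:daipeelk {adverb,conjunction}; 2:mee {determiner}; 3:vaisnaash {adverb,verb}; 4:vaisnaash {adverb,verb}; 5:plun {verb}; 6:leenetaap {conjunction,adverb}; 7:flolk {determiner}.
Position 1: tagging it adverb would leave rule 4 unsatisfiable, so it must be conjunction.
Position 3: tagging it verb would leave rule 5 unsatisfiable, so it must be adverb.
Position 4: tagging it adverb would leave rule 3 unsatisfiable, so it must be verb.
Position 6: tagging it adverb would leave rule 3 unsatisfiable, so it must be conjunction.
So the tagging must be: conjunction determiner adverb verb verb conjunction determiner.
Verifying each rule — rule 1 ok; rule 2 ok; rule 3 ok; rule 4 ok; rule 5 ok.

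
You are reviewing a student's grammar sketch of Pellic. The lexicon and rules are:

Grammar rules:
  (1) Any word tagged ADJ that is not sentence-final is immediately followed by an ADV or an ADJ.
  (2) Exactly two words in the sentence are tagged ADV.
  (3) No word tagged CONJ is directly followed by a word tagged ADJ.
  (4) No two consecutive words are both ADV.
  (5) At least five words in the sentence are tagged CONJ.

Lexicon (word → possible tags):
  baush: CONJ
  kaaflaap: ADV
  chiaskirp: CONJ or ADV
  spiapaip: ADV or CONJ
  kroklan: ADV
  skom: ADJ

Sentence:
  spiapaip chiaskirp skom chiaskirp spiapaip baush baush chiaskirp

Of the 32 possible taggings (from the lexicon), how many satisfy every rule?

1

Candidates per position — 1:spiapaip {ADV,CONJ}; 2:chiaskirp {CONJ,ADV}; 3:skom {ADJ}; 4:chiaskirp {CONJ,ADV}; 5:spiapaip {ADV,CONJ}; 6:baush {CONJ}; 7:baush {CONJ}; 8:chiaskirp {CONJ,ADV}.
There are 32 candidate sequences in total.
The sequences that satisfy every rule: CONJ ADV ADJ ADV CONJ CONJ CONJ CONJ.
Count = 1.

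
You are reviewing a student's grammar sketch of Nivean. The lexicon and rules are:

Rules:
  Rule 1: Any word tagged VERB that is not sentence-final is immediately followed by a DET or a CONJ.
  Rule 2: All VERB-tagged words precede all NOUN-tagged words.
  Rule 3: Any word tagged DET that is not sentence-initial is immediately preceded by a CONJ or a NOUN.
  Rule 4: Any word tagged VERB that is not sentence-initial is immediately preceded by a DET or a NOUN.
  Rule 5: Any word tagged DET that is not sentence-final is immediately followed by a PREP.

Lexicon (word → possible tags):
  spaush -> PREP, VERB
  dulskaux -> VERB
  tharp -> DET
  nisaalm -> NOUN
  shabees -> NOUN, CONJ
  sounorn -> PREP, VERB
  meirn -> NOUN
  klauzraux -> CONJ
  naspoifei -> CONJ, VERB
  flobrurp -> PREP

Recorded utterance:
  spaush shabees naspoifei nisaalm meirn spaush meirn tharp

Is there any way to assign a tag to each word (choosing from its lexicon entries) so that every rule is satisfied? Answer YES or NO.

Candidates per position — 1:spaush {PREP,VERB}; 2:shabees {NOUN,CONJ}; 3:naspoifei {CONJ,VERB}; 4:nisaalm {NOUN}; 5:meirn {NOUN}; 6:spaush {PREP,VERB}; 7:meirn {NOUN}; 8:tharp {DET}.
One satisfying assignment: VERB CONJ CONJ NOUN NOUN PREP NOUN DET.
Checking: rule 1 ✓; rule 2 ✓; rule 3 ✓; rule 4 ✓; rule 5 ✓.

YES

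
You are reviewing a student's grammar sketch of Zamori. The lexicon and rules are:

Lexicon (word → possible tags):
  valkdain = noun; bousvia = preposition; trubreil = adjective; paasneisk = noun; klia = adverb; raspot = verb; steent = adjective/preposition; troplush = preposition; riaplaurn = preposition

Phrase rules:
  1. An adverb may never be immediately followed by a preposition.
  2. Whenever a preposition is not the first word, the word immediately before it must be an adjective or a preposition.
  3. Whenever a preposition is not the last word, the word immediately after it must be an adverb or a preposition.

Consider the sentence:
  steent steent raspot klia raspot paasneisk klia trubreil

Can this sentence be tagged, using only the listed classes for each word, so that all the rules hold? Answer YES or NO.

YES

Candidates per position — 1:steent {adjective,preposition}; 2:steent {adjective,preposition}; 3:raspot {verb}; 4:klia {adverb}; 5:raspot {verb}; 6:paasneisk {noun}; 7:klia {adverb}; 8:trubreil {adjective}.
One satisfying assignment: adjective adjective verb adverb verb noun adverb adjective.
Rule-by-rule: rule 1 ok; rule 2 ok; rule 3 ok.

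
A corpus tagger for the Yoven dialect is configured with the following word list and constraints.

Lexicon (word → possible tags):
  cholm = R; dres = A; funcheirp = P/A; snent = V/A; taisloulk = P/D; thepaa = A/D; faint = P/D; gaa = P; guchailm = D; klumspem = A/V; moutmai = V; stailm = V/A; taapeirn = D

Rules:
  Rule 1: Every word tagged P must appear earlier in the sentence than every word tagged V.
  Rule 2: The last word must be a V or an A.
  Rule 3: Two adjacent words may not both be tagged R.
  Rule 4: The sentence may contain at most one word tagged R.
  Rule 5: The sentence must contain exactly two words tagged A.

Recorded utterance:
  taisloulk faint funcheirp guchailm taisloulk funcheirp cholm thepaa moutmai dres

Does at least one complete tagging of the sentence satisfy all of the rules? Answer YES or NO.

YES

Candidates per position — 1:taisloulk {P,D}; 2:faint {P,D}; 3:funcheirp {P,A}; 4:guchailm {D}; 5:taisloulk {P,D}; 6:funcheirp {P,A}; 7:cholm {R}; 8:thepaa {A,D}; 9:moutmai {V}; 10:dres {A}.
One satisfying assignment: P D A D D P R D V A.
Rule-by-rule: rule 1 ok; rule 2 ok; rule 3 ok; rule 4 ok; rule 5 ok.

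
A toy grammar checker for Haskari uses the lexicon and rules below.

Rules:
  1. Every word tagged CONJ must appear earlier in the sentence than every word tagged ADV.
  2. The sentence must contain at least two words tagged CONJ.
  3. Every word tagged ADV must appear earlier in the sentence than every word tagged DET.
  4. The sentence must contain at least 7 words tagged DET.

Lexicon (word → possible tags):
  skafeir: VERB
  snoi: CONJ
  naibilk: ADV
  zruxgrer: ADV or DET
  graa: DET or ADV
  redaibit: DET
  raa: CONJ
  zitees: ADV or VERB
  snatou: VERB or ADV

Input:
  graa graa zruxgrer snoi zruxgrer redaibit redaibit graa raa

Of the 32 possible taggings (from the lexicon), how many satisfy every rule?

Candidates per position — 1:graa {DET,ADV}; 2:graa {DET,ADV}; 3:zruxgrer {ADV,DET}; 4:snoi {CONJ}; 5:zruxgrer {ADV,DET}; 6:redaibit {DET}; 7:redaibit {DET}; 8:graa {DET,ADV}; 9:raa {CONJ}.
There are 32 candidate sequences in total.
The sequences that satisfy every rule: DET DET DET CONJ DET DET DET DET CONJ.
Count = 1.

1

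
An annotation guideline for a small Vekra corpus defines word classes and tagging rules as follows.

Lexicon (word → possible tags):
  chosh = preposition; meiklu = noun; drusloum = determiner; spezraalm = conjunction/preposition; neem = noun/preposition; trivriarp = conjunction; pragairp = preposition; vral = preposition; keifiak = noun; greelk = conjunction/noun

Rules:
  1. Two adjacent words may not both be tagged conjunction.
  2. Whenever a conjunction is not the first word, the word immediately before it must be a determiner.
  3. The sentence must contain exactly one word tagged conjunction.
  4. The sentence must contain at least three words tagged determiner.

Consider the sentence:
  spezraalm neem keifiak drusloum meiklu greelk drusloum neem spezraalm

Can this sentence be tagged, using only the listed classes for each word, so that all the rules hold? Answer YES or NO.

Candidates per position — 1:spezraalm {conjunction,preposition}; 2:neem {noun,preposition}; 3:keifiak {noun}; 4:drusloum {determiner}; 5:meiklu {noun}; 6:greelk {conjunction,noun}; 7:drusloum {determiner}; 8:neem {noun,preposition}; 9:spezraalm {conjunction,preposition}.
Rule 4 cannot be satisfied by any choice of tags from the lexicon.
So there is no consistent tagging.

NO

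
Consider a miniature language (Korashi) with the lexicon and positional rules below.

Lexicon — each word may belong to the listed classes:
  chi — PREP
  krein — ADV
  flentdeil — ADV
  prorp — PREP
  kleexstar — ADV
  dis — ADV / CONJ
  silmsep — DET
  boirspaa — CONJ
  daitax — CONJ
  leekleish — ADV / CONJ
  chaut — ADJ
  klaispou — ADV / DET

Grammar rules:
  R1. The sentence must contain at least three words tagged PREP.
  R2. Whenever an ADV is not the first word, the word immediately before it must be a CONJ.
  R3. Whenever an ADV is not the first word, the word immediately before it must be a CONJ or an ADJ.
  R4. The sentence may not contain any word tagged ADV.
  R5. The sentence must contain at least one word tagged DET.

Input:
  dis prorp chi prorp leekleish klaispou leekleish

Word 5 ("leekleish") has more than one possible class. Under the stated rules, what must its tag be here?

Candidates per position — 1:dis {ADV,CONJ}; 2:prorp {PREP}; 3:chi {PREP}; 4:prorp {PREP}; 5:leekleish {ADV,CONJ}; 6:klaispou {ADV,DET}; 7:leekleish {ADV,CONJ}.
Position 1: tagging it ADV would leave rule 4 unsatisfiable, so it must be CONJ.
Position 5: tagging it ADV would leave rule 2 unsatisfiable, so it must be CONJ.
Position 6: tagging it ADV would leave rule 4 unsatisfiable, so it must be DET.
Position 7: tagging it ADV would leave rule 2 unsatisfiable, so it must be CONJ.
The only consistent sequence is: CONJ PREP PREP PREP CONJ DET CONJ.
Checking: rule 1 ok; rule 2 ok; rule 3 ok; rule 4 ok; rule 5 ok.

CONJ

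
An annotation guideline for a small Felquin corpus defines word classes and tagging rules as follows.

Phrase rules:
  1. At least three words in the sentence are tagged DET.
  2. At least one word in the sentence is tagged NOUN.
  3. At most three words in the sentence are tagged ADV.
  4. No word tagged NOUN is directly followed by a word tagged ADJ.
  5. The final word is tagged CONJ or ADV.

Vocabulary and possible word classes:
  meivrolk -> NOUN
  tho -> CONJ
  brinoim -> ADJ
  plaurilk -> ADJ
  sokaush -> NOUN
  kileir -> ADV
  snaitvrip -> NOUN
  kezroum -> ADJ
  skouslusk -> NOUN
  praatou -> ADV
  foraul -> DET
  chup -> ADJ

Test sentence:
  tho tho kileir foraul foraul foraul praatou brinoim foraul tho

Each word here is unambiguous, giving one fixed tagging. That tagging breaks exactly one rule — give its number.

2

Fixed tagging: CONJ CONJ ADV DET DET DET ADV ADJ DET CONJ.
Checking each rule: R1 ok, R2 fails, R3 ok, R4 ok, R5 ok.
Only rule 2 fails.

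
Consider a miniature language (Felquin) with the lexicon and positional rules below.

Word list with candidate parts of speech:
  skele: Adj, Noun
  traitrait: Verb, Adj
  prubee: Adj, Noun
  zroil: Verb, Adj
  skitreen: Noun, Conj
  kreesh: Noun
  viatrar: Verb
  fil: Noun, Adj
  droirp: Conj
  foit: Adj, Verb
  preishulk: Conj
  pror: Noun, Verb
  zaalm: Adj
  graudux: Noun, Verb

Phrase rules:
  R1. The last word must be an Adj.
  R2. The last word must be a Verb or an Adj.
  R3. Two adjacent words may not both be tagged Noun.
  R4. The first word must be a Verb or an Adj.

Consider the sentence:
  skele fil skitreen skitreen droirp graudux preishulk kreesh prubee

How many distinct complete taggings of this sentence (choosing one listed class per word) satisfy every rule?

Candidates per position — 1:skele {Adj,Noun}; 2:fil {Noun,Adj}; 3:skitreen {Noun,Conj}; 4:skitreen {Noun,Conj}; 5:droirp {Conj}; 6:graudux {Noun,Verb}; 7:preishulk {Conj}; 8:kreesh {Noun}; 9:prubee {Adj,Noun}.
There are 64 candidate sequences in total.
Checking each against the rules leaves 10 sequences.
Count = 10.

10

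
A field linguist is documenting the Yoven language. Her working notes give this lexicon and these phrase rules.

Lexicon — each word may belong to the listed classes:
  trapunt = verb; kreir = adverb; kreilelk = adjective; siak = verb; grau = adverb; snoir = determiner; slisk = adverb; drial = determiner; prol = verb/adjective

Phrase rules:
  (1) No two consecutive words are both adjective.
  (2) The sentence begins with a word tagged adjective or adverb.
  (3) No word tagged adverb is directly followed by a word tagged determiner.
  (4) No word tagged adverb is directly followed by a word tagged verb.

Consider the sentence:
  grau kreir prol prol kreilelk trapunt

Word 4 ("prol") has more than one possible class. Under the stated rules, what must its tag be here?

verb

Candidates per position — 1:grau {adverb}; 2:kreir {adverb}; 3:prol {verb,adjective}; 4:prol {verb,adjective}; 5:kreilelk {adjective}; 6:trapunt {verb}.
At position 3, choosing verb makes rule 4 impossible to satisfy; hence adjective.
At position 4, choosing adjective makes rule 1 impossible to satisfy; hence verb.
The unique satisfying tagging is: adverb adverb adjective verb adjective verb.
Check: rule 1 ✓; rule 2 ✓; rule 3 ✓; rule 4 ✓.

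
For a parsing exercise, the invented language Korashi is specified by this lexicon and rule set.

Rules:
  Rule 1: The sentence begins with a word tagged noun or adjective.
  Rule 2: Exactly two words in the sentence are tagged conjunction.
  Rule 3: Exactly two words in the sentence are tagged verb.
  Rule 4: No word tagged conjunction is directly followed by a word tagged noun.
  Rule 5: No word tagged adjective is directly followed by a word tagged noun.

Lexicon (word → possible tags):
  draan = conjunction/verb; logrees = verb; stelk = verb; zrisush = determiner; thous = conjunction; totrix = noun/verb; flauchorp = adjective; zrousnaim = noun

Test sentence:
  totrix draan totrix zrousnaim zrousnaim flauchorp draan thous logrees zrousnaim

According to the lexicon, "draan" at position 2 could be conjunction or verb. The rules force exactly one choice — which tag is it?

Candidates per position — 1:totrix {noun,verb}; 2:draan {conjunction,verb}; 3:totrix {noun,verb}; 4:zrousnaim {noun}; 5:zrousnaim {noun}; 6:flauchorp {adjective}; 7:draan {conjunction,verb}; 8:thous {conjunction}; 9:logrees {verb}; 10:zrousnaim {noun}.
Position 1: tagging it verb would leave rule 1 unsatisfiable, so it must be noun.
Position 2: the remaining choice is settled jointly with positions 3, 7 — only verb at position 2 is part of a tagging that satisfies every rule.
The only consistent sequence is: noun verb noun noun noun adjective conjunction conjunction verb noun.
Checking: rule 1 ok; rule 2 ok; rule 3 ok; rule 4 ok; rule 5 ok.

verb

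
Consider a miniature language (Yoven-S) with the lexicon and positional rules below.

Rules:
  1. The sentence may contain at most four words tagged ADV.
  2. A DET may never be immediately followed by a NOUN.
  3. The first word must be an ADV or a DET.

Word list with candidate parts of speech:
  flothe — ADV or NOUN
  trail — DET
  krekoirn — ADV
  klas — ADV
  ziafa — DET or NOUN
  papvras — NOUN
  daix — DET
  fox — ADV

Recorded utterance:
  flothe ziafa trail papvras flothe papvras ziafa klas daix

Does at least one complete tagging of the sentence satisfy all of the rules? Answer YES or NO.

NO

Candidates per position — 1:flothe {ADV,NOUN}; 2:ziafa {DET,NOUN}; 3:trail {DET}; 4:papvras {NOUN}; 5:flothe {ADV,NOUN}; 6:papvras {NOUN}; 7:ziafa {DET,NOUN}; 8:klas {ADV}; 9:daix {DET}.
Rule 2 cannot be satisfied by any choice of tags from the lexicon.
So there is no consistent tagging.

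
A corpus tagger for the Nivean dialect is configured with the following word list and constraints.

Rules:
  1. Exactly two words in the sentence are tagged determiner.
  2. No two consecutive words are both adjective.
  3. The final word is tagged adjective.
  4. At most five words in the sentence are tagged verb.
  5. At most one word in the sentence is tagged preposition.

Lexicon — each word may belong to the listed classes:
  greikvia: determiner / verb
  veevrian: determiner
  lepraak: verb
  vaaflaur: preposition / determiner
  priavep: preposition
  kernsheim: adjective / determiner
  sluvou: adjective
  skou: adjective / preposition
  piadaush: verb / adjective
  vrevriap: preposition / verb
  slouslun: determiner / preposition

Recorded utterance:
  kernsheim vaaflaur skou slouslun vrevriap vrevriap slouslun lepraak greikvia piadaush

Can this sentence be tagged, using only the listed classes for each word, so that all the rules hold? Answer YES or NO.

Candidates per position — 1:kernsheim {adjective,determiner}; 2:vaaflaur {preposition,determiner}; 3:skou {adjective,preposition}; 4:slouslun {determiner,preposition}; 5:vrevriap {preposition,verb}; 6:vrevriap {preposition,verb}; 7:slouslun {determiner,preposition}; 8:lepraak {verb}; 9:greikvia {determiner,verb}; 10:piadaush {verb,adjective}.
One satisfying assignment: adjective determiner adjective preposition verb verb determiner verb verb adjective.
Rule-by-rule: rule 1 holds; rule 2 holds; rule 3 holds; rule 4 holds; rule 5 holds.

YES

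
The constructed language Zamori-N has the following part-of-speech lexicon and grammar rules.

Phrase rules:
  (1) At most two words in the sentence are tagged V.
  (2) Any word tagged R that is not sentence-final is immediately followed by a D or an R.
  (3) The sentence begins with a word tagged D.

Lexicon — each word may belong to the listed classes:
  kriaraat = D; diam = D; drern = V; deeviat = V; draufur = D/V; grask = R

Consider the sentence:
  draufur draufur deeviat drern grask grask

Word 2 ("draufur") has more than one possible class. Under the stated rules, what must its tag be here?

D

Candidates per position — 1:draufur {D,V}; 2:draufur {D,V}; 3:deeviat {V}; 4:drern {V}; 5:grask {R}; 6:grask {R}.
Position 1: tagging it V would leave rule 1 unsatisfiable, so it must be D.
Position 2: tagging it V would leave rule 1 unsatisfiable, so it must be D.
The only consistent sequence is: D D V V R R.
Verifying each rule — rule 1 ok; rule 2 ok; rule 3 ok.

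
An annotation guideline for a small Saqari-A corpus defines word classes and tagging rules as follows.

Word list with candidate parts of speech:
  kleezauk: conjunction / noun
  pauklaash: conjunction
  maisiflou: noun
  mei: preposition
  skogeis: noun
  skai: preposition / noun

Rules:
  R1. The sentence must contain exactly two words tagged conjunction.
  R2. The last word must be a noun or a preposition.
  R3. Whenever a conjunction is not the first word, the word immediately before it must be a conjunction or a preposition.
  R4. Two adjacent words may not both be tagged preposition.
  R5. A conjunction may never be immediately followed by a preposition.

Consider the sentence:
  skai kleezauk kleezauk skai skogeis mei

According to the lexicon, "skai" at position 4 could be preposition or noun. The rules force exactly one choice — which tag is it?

noun

Candidates per position — 1:skai {preposition,noun}; 2:kleezauk {conjunction,noun}; 3:kleezauk {conjunction,noun}; 4:skai {preposition,noun}; 5:skogeis {noun}; 6:mei {preposition}.
Position 2: tagging it noun would leave rule 1 unsatisfiable, so it must be conjunction.
Position 3: tagging it noun would leave rule 1 unsatisfiable, so it must be conjunction.
Position 4: tagging it preposition would leave rule 5 unsatisfiable, so it must be noun.
Position 1: tagging it noun would leave rule 3 unsatisfiable, so it must be preposition.
The unique satisfying tagging is: preposition conjunction conjunction noun noun preposition.
Rule-by-rule: rule 1 ok; rule 2 ok; rule 3 ok; rule 4 ok; rule 5 ok.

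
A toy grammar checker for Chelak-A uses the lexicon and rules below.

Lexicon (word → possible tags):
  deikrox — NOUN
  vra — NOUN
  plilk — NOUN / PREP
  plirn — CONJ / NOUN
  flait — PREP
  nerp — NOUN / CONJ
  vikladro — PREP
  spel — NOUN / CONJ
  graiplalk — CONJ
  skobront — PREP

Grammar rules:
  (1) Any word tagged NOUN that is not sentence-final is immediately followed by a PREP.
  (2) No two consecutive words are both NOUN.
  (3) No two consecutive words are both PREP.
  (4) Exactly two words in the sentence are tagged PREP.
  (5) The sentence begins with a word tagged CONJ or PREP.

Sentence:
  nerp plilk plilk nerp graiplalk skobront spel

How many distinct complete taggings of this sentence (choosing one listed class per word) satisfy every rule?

Candidates per position — 1:nerp {NOUN,CONJ}; 2:plilk {NOUN,PREP}; 3:plilk {NOUN,PREP}; 4:nerp {NOUN,CONJ}; 5:graiplalk {CONJ}; 6:skobront {PREP}; 7:spel {NOUN,CONJ}.
There are 32 candidate sequences in total.
The sequences that satisfy every rule: CONJ NOUN PREP CONJ CONJ PREP NOUN; CONJ NOUN PREP CONJ CONJ PREP CONJ.
Count = 2.

2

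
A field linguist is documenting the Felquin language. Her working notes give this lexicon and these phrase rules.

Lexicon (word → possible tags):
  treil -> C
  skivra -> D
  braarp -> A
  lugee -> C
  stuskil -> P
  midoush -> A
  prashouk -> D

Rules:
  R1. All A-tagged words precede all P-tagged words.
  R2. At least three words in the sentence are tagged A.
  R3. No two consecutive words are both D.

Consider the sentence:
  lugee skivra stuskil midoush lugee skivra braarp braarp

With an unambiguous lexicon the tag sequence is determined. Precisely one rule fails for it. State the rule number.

Fixed tagging: C D P A C D A A.
Applying the rules: R1 ✗, R2 ✓, R3 ✓.
Only rule 1 fails.

1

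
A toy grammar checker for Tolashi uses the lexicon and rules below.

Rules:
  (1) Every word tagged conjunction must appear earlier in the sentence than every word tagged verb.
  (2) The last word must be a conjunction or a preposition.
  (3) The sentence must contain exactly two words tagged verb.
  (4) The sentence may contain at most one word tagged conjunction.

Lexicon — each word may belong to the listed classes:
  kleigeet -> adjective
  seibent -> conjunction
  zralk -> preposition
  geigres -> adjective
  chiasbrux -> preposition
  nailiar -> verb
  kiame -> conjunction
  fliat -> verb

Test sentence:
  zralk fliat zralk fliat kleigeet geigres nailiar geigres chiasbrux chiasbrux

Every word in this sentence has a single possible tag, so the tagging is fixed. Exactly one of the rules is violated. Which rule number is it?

3

Fixed tagging: preposition verb preposition verb adjective adjective verb adjective preposition preposition.
Checking each rule: R1 pass, R2 pass, R3 fail, R4 pass.
Only rule 3 fails.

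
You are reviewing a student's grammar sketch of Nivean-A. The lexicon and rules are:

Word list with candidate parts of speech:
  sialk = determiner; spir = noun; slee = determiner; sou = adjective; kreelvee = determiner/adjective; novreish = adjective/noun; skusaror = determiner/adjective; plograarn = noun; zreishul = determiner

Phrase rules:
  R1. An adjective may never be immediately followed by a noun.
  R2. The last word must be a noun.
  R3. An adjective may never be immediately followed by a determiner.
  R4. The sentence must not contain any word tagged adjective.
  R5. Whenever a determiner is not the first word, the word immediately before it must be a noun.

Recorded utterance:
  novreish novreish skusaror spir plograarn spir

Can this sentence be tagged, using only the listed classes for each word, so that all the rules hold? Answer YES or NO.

YES

Candidates per position — 1:novreish {adjective,noun}; 2:novreish {adjective,noun}; 3:skusaror {determiner,adjective}; 4:spir {noun}; 5:plograarn {noun}; 6:spir {noun}.
One satisfying assignment: noun noun determiner noun noun noun.
Checking: rule 1 ok; rule 2 ok; rule 3 ok; rule 4 ok; rule 5 ok.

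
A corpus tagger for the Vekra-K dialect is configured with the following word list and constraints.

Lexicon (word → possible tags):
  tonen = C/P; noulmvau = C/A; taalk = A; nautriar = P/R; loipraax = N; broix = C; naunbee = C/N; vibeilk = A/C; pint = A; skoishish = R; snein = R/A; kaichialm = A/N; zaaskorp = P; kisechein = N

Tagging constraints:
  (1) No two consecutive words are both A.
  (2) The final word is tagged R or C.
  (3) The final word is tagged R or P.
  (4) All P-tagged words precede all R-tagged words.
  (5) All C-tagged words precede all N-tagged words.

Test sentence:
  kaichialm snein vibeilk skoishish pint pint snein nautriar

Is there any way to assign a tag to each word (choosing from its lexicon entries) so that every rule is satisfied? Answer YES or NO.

Candidates per position — 1:kaichialm {A,N}; 2:snein {R,A}; 3:vibeilk {A,C}; 4:skoishish {R}; 5:pint {A}; 6:pint {A}; 7:snein {R,A}; 8:nautriar {P,R}.
Rule 1 cannot be satisfied by any choice of tags from the lexicon.
So there is no consistent tagging.

NO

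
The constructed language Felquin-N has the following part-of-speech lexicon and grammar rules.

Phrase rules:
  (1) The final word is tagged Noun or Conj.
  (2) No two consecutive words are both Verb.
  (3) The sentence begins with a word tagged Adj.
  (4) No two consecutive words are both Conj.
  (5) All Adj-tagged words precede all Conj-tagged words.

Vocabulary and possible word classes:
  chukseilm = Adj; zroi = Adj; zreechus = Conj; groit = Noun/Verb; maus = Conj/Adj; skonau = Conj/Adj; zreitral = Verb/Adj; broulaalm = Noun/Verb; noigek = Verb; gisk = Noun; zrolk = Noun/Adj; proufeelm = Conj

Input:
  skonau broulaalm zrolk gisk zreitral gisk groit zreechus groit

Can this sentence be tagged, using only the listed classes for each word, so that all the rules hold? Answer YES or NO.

Candidates per position — 1:skonau {Conj,Adj}; 2:broulaalm {Noun,Verb}; 3:zrolk {Noun,Adj}; 4:gisk {Noun}; 5:zreitral {Verb,Adj}; 6:gisk {Noun}; 7:groit {Noun,Verb}; 8:zreechus {Conj}; 9:groit {Noun,Verb}.
One satisfying assignment: Adj Verb Adj Noun Adj Noun Noun Conj Noun.
Checking: rule 1 satisfied; rule 2 satisfied; rule 3 satisfied; rule 4 satisfied; rule 5 satisfied.

YES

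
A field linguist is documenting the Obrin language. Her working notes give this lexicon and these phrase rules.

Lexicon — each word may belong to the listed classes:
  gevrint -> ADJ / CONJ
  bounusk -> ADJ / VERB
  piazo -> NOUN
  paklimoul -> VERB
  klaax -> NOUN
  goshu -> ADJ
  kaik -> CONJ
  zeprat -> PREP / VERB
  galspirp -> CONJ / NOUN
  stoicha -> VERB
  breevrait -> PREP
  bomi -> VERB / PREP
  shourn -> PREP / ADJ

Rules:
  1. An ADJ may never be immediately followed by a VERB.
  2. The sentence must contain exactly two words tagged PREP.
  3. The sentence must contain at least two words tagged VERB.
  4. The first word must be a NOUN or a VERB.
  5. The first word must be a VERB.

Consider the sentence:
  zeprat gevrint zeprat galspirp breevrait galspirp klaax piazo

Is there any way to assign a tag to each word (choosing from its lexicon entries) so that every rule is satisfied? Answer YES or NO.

NO

Candidates per position — 1:zeprat {PREP,VERB}; 2:gevrint {ADJ,CONJ}; 3:zeprat {PREP,VERB}; 4:galspirp {CONJ,NOUN}; 5:breevrait {PREP}; 6:galspirp {CONJ,NOUN}; 7:klaax {NOUN}; 8:piazo {NOUN}.
Every candidate sequence violates at least one rule; no consistent tagging exists.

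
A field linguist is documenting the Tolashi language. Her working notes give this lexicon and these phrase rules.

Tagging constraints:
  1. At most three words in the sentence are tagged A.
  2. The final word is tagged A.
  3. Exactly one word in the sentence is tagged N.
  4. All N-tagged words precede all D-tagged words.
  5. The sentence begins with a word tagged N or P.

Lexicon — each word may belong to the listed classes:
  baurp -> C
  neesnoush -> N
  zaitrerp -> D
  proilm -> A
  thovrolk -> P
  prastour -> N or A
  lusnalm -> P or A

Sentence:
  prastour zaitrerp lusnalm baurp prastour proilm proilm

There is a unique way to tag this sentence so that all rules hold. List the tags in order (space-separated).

Candidates per position — 1:prastour {N,A}; 2:zaitrerp {D}; 3:lusnalm {P,A}; 4:baurp {C}; 5:prastour {N,A}; 6:proilm {A}; 7:proilm {A}.
Position 1: tagging it A would leave rule 5 unsatisfiable, so it must be N.
Position 5: tagging it N would leave rule 3 unsatisfiable, so it must be A.
Position 3: tagging it A would leave rule 1 unsatisfiable, so it must be P.
That leaves exactly one tagging: N D P C A A A.
Verifying each rule — rule 1 ✓; rule 2 ✓; rule 3 ✓; rule 4 ✓; rule 5 ✓.

N D P C A A A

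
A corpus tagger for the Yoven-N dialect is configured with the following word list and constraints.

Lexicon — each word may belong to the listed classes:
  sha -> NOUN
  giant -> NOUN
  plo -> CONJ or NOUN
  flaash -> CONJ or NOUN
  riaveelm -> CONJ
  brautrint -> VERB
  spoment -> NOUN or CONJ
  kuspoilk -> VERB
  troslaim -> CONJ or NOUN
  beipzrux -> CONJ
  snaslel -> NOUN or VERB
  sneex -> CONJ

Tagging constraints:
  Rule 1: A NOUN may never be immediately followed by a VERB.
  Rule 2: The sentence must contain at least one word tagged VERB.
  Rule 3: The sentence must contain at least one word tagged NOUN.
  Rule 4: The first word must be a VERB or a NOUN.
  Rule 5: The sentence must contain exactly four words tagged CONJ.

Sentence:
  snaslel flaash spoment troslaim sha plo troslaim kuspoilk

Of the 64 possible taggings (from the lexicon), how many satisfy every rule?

8

Candidates per position — 1:snaslel {NOUN,VERB}; 2:flaash {CONJ,NOUN}; 3:spoment {NOUN,CONJ}; 4:troslaim {CONJ,NOUN}; 5:sha {NOUN}; 6:plo {CONJ,NOUN}; 7:troslaim {CONJ,NOUN}; 8:kuspoilk {VERB}.
There are 64 candidate sequences in total.
Checking each against the rules leaves 8 sequences.
Count = 8.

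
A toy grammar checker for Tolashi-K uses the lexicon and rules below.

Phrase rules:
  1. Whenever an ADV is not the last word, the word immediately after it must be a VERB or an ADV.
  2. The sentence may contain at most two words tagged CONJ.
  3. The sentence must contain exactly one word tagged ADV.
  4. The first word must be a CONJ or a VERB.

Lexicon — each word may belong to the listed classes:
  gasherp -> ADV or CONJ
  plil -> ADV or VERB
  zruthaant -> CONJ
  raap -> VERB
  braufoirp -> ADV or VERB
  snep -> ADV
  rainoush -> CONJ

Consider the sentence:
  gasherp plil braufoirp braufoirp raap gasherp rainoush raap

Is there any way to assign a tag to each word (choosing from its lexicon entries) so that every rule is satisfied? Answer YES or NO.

NO

Candidates per position — 1:gasherp {ADV,CONJ}; 2:plil {ADV,VERB}; 3:braufoirp {ADV,VERB}; 4:braufoirp {ADV,VERB}; 5:raap {VERB}; 6:gasherp {ADV,CONJ}; 7:rainoush {CONJ}; 8:raap {VERB}.
Every candidate sequence violates at least one rule; no consistent tagging exists.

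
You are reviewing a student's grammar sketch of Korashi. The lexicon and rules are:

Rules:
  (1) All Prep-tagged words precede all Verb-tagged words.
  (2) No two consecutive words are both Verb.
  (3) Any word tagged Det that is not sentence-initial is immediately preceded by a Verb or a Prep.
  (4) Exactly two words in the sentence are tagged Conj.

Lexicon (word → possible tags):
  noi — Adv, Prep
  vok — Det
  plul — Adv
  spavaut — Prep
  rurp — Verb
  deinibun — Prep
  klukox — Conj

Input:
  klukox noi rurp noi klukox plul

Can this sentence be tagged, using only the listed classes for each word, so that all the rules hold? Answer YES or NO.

Candidates per position — 1:klukox {Conj}; 2:noi {Adv,Prep}; 3:rurp {Verb}; 4:noi {Adv,Prep}; 5:klukox {Conj}; 6:plul {Adv}.
One satisfying assignment: Conj Prep Verb Adv Conj Adv.
Check: rule 1 ✓; rule 2 ✓; rule 3 ✓; rule 4 ✓.

YES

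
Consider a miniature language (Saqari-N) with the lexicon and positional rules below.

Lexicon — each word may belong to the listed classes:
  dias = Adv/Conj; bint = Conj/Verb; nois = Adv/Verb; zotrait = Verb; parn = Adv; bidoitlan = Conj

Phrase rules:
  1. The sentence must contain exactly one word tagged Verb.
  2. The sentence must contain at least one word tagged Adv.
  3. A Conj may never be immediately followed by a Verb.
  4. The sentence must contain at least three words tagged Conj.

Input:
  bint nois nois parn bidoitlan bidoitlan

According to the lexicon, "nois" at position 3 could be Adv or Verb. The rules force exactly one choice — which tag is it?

Candidates per position — 1:bint {Conj,Verb}; 2:nois {Adv,Verb}; 3:nois {Adv,Verb}; 4:parn {Adv}; 5:bidoitlan {Conj}; 6:bidoitlan {Conj}.
Word 1 cannot be Verb — rule 4 would then fail for every completion. It is Conj.
Word 2 cannot be Verb — rule 3 would then fail for every completion. It is Adv.
Word 3 cannot be Adv — rule 1 would then fail for every completion. It is Verb.
The unique satisfying tagging is: Conj Adv Verb Adv Conj Conj.
Rule-by-rule: rule 1 ✓; rule 2 ✓; rule 3 ✓; rule 4 ✓.

Verb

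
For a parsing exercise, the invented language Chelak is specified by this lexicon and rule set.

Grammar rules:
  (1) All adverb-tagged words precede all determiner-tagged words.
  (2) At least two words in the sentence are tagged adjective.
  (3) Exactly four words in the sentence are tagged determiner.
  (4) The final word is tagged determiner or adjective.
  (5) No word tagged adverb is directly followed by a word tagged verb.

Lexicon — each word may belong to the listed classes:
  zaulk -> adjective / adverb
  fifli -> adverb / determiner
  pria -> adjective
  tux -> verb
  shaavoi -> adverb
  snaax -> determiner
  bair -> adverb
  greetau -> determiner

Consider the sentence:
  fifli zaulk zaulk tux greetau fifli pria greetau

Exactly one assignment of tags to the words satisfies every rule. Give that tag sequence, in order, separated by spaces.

Candidates per position — 1:fifli {adverb,determiner}; 2:zaulk {adjective,adverb}; 3:zaulk {adjective,adverb}; 4:tux {verb}; 5:greetau {determiner}; 6:fifli {adverb,determiner}; 7:pria {adjective}; 8:greetau {determiner}.
Position 1: tagging it adverb would leave rule 3 unsatisfiable, so it must be determiner.
Position 2: tagging it adverb would leave rule 1 unsatisfiable, so it must be adjective.
Position 3: tagging it adverb would leave rule 1 unsatisfiable, so it must be adjective.
Position 6: tagging it adverb would leave rule 1 unsatisfiable, so it must be determiner.
That leaves exactly one tagging: determiner adjective adjective verb determiner determiner adjective determiner.
Check: rule 1 ✓; rule 2 ✓; rule 3 ✓; rule 4 ✓; rule 5 ✓.

determiner adjective adjective verb determiner determiner adjective determiner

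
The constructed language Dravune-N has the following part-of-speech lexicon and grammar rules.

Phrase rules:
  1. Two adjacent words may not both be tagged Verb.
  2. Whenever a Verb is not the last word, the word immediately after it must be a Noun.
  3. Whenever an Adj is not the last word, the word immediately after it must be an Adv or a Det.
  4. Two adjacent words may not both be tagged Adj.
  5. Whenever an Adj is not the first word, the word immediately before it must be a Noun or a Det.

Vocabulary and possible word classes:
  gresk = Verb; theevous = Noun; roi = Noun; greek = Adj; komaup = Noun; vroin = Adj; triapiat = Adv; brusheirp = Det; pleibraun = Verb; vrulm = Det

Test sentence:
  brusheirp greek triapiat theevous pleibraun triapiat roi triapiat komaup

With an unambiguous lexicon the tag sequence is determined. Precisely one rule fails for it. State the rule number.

2

Fixed tagging: Det Adj Adv Noun Verb Adv Noun Adv Noun.
Applying the rules: R1 ✓, R2 ✗, R3 ✓, R4 ✓, R5 ✓.
Only rule 2 fails.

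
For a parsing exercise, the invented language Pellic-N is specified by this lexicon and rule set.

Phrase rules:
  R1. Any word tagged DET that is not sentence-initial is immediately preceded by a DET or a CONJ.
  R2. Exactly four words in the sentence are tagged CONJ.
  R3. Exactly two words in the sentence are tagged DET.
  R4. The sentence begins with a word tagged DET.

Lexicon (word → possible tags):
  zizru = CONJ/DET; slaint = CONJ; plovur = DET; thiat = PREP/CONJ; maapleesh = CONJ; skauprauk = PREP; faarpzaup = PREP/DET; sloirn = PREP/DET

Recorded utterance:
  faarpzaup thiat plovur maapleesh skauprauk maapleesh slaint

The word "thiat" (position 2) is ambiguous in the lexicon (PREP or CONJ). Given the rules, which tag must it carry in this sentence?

Candidates per position — 1:faarpzaup {PREP,DET}; 2:thiat {PREP,CONJ}; 3:plovur {DET}; 4:maapleesh {CONJ}; 5:skauprauk {PREP}; 6:maapleesh {CONJ}; 7:slaint {CONJ}.
If word 1 were PREP, no tagging could satisfy rule 3; so word 1 is DET.
If word 2 were PREP, no tagging could satisfy rule 1; so word 2 is CONJ.
The only consistent sequence is: DET CONJ DET CONJ PREP CONJ CONJ.
Rule-by-rule: rule 1 holds; rule 2 holds; rule 3 holds; rule 4 holds.

CONJ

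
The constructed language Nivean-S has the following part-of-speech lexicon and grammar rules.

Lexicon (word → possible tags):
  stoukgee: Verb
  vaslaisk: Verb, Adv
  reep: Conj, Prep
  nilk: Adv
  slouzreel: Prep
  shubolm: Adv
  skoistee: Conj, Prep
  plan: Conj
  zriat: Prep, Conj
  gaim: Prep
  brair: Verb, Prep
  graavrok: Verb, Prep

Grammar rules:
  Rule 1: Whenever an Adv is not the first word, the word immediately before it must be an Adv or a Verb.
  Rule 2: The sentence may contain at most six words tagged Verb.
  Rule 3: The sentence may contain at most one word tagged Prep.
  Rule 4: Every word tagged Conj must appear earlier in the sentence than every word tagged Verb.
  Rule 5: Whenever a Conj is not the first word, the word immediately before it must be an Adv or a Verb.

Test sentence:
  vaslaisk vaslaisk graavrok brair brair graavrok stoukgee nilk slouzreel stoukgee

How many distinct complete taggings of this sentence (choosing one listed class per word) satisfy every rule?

1

Candidates per position — 1:vaslaisk {Verb,Adv}; 2:vaslaisk {Verb,Adv}; 3:graavrok {Verb,Prep}; 4:brair {Verb,Prep}; 5:brair {Verb,Prep}; 6:graavrok {Verb,Prep}; 7:stoukgee {Verb}; 8:nilk {Adv}; 9:slouzreel {Prep}; 10:stoukgee {Verb}.
There are 64 candidate sequences in total.
The sequences that satisfy every rule: Adv Adv Verb Verb Verb Verb Verb Adv Prep Verb.
Count = 1.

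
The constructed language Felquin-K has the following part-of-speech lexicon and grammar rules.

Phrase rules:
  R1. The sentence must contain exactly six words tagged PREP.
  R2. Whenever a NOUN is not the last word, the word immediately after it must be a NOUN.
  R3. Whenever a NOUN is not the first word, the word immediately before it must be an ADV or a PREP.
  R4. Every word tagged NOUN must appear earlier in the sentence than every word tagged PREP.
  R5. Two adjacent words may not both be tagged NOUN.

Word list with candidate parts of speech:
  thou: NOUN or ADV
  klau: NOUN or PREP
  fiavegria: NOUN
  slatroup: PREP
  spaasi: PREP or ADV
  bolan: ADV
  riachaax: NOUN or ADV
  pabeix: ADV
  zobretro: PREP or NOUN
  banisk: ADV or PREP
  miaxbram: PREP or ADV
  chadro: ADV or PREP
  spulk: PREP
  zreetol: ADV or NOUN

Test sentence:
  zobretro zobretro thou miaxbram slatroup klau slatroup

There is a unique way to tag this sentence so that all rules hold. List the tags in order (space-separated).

Candidates per position — 1:zobretro {PREP,NOUN}; 2:zobretro {PREP,NOUN}; 3:thou {NOUN,ADV}; 4:miaxbram {PREP,ADV}; 5:slatroup {PREP}; 6:klau {NOUN,PREP}; 7:slatroup {PREP}.
Position 1: tagging it NOUN would leave rule 1 unsatisfiable, so it must be PREP.
Position 2: tagging it NOUN would leave rule 1 unsatisfiable, so it must be PREP.
Position 3: tagging it NOUN would leave rule 2 unsatisfiable, so it must be ADV.
Position 4: tagging it ADV would leave rule 1 unsatisfiable, so it must be PREP.
Position 6: tagging it NOUN would leave rule 1 unsatisfiable, so it must be PREP.
The only consistent sequence is: PREP PREP ADV PREP PREP PREP PREP.
Rule-by-rule: rule 1 ok; rule 2 ok; rule 3 ok; rule 4 ok; rule 5 ok.

PREP PREP ADV PREP PREP PREP PREP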